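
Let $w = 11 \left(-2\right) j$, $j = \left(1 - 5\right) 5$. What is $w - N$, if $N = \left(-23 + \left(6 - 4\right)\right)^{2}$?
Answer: $-1$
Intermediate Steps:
$j = -20$ ($j = \left(-4\right) 5 = -20$)
$N = 441$ ($N = \left(-23 + \left(6 - 4\right)\right)^{2} = \left(-23 + 2\right)^{2} = \left(-21\right)^{2} = 441$)
$w = 440$ ($w = 11 \left(-2\right) \left(-20\right) = \left(-22\right) \left(-20\right) = 440$)
$w - N = 440 - 441 = -1$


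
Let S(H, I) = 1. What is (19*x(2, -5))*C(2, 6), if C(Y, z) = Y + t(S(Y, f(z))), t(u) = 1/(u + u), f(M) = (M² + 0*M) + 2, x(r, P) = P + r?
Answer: -285/2 ≈ -142.50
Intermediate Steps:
f(M) = 2 + M² (f(M) = (M² + 0) + 2 = M² + 2 = 2 + M²)
t(u) = 1/(2*u)
C(Y, z) = ½ + Y (C(Y, z) = Y + (½)/1 = Y + (½)*1 = Y + ½ = ½ + Y)
(19*x(2, -5))*C(2, 6) = (19*(-5 + 2))*(½ + 2) = (19*(-3))*(5/2) = -57*5/2 = -285/2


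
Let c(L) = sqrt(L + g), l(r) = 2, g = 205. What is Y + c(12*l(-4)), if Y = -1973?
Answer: -1973 + sqrt(229) ≈ -1957.9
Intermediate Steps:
c(L) = sqrt(205 + L) (c(L) = sqrt(L + 205) = sqrt(205 + L))
Y + c(12*l(-4)) = -1973 + sqrt(205 + 12*2) = -1973 + sqrt(205 + 24) = -1973 + sqrt(229)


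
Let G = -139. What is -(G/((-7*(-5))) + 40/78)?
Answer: 4721/1365 ≈ 3.4586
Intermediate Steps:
-(G/((-7*(-5))) + 40/78) = -(-139/((-7*(-5))) + 40/78) = -(-139/35 + 40*(1/78)) = -(-139*1/35 + 20/39) = -(-139/35 + 20/39) = -1*(-4721/1365) = 4721/1365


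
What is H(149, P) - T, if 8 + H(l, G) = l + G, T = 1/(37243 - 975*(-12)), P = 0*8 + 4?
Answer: 7096734/48943 ≈ 145.00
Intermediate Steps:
P = 4 (P = 0 + 4 = 4)
T = 1/48943 (T = 1/(37243 + 11700) = 1/48943 ≈ 2.0432e-5)
H(l, G) = -8 + G + l (H(l, G) = -8 + (l + G) = -8 + (G + l) = -8 + G + l)
H(149, P) - T = (-8 + 4 + 149) - 1*1/48943 = 145 - 1/48943 = 7096734/48943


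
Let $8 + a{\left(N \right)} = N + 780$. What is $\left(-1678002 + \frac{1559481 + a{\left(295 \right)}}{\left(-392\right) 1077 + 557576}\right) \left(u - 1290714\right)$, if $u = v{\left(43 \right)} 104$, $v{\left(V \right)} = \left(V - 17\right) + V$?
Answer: $\frac{36450311021297871}{16924} \approx 2.1538 \cdot 10^{12}$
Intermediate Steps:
$a{\left(N \right)} = 772 + N$ ($a{\left(N \right)} = -8 + \left(N + 780\right) = -8 + \left(780 + N\right) = 772 + N$)
$v{\left(V \right)} = -17 + 2 V$ ($v{\left(V \right)} = \left(-17 + V\right) + V = -17 + 2 V$)
$u = 7176$ ($u = \left(-17 + 2 \cdot 43\right) 104 = \left(-17 + 86\right) 104 = 69 \cdot 104 = 7176$)
$\left(-1678002 + \frac{1559481 + a{\left(295 \right)}}{\left(-392\right) 1077 + 557576}\right) \left(u - 1290714\right) = \left(-1678002 + \frac{1559481 + \left(772 + 295\right)}{\left(-392\right) 1077 + 557576}\right) \left(7176 - 1290714\right) = \left(-1678002 + \frac{1559481 + 1067}{-422184 + 557576}\right) \left(-1283538\right) = \left(-1678002 + \frac{1560548}{135392}\right) \left(-1283538\right) = \left(-1678002 + 1560548 \cdot \frac{1}{135392}\right) \left(-1283538\right) = \left(-1678002 + \frac{390137}{33848}\right) \left(-1283538\right) = \left(- \frac{56796621559}{33848}\right) \left(-1283538\right) = \frac{36450311021297871}{16924}$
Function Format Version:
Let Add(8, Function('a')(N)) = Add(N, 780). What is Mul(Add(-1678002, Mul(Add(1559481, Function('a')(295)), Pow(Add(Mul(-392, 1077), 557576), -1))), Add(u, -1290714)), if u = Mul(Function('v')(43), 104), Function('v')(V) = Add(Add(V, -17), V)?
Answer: Rational(36450311021297871, 16924) ≈ 2.1538e+12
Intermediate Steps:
Function('a')(N) = Add(772, N) (Function('a')(N) = Add(-8, Add(N, 780)) = Add(-8, Add(780, N)) = Add(772, N))
Function('v')(V) = Add(-17, Mul(2, V)) (Function('v')(V) = Add(Add(-17, V), V) = Add(-17, Mul(2, V)))
u = 7176 (u = Mul(Add(-17, Mul(2, 43)), 104) = Mul(Add(-17, 86), 104) = Mul(69, 104) = 7176)
Mul(Add(-1678002, Mul(Add(1559481, Function('a')(295)), Pow(Add(Mul(-392, 1077), 557576), -1))), Add(u, -1290714)) = Mul(Add(-1678002, Mul(Add(1559481, Add(772, 295)), Pow(Add(Mul(-392, 1077), 557576), -1))), Add(7176, -1290714)) = Mul(Add(-1678002, Mul(Add(1559481, 1067), Pow(Add(-422184, 557576), -1))), -1283538) = Mul(Add(-1678002, Mul(1560548, Pow(135392, -1))), -1283538) = Mul(Add(-1678002, Mul(1560548, Rational(1, 135392))), -1283538) = Mul(Add(-1678002, Rational(390137, 33848)), -1283538) = Mul(Rational(-56796621559, 33848), -1283538) = Rational(36450311021297871, 16924)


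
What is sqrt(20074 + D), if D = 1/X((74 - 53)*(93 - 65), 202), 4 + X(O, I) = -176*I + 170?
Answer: 3*sqrt(2792893376702)/35386 ≈ 141.68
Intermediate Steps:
X(O, I) = 166 - 176*I (X(O, I) = -4 + (-176*I + 170) = -4 + (170 - 176*I) = 166 - 176*I)
D = -1/35386 (D = 1/(166 - 176*202) = 1/(166 - 35552) = 1/(-35386) = -1/35386 ≈ -2.8260e-5)
sqrt(20074 + D) = sqrt(20074 - 1/35386) = sqrt(710338563/35386) = 3*sqrt(2792893376702)/35386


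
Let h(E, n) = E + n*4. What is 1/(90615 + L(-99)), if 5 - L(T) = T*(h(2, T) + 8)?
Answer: 1/52406 ≈ 1.9082e-5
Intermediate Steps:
h(E, n) = E + 4*n
L(T) = 5 - T*(10 + 4*T) (L(T) = 5 - T*((2 + 4*T) + 8) = 5 - T*(10 + 4*T))
1/(90615 + L(-99)) = 1/(90615 + (5 - 10*(-99) - 4*(-99)²)) = 1/(90615 + (5 + 990 - 4*9801)) = 1/(90615 + (5 + 990 - 39204)) = 1/(90615 - 38209) = 1/52406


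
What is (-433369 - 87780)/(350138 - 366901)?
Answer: 521149/16763 ≈ 31.089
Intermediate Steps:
(-433369 - 87780)/(350138 - 366901) = -521149/(-16763) = -521149*(-1/16763) = 521149/16763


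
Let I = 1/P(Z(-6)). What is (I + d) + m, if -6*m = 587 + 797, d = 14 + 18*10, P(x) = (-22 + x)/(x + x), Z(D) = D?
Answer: -761/21 ≈ -36.238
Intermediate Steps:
P(x) = (-22 + x)/(2*x) (P(x) = (-22 + x)/((2*x)) = (-22 + x)*(1/(2*x)) = (-22 + x)/(2*x))
d = 194 (d = 14 + 180 = 194)
I = 3/7 (I = 1/((1/2)*(-22 - 6)/(-6)) = 1/((1/2)*(-1/6)*(-28)) = 1/(7/3) = 3/7 ≈ 0.42857)
m = -692/3 (m = -(587 + 797)/6 = -1/6*1384 = -692/3 ≈ -230.67)
(I + d) + m = (3/7 + 194) - 692/3 = 1361/7 - 692/3 = -761/21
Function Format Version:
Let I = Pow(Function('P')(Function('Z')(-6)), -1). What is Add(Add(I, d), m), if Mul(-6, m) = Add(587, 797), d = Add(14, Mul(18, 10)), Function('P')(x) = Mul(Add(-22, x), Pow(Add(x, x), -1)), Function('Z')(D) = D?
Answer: Rational(-761, 21) ≈ -36.238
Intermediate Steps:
Function('P')(x) = Mul(Rational(1, 2), Pow(x, -1), Add(-22, x)) (Function('P')(x) = Mul(Add(-22, x), Pow(Mul(2, x), -1)) = Mul(Add(-22, x), Mul(Rational(1, 2), Pow(x, -1))) = Mul(Rational(1, 2), Pow(x, -1), Add(-22, x)))
d = 194 (d = Add(14, 180) = 194)
I = Rational(3, 7) (I = Pow(Mul(Rational(1, 2), Pow(-6, -1), Add(-22, -6)), -1) = Pow(Mul(Rational(1, 2), Rational(-1, 6), -28), -1) = Pow(Rational(7, 3), -1) = Rational(3, 7) ≈ 0.42857)
m = Rational(-692, 3) (m = Mul(Rational(-1, 6), Add(587, 797)) = Mul(Rational(-1, 6), 1384) = Rational(-692, 3) ≈ -230.67)
Add(Add(I, d), m) = Add(Add(Rational(3, 7), 194), Rational(-692, 3)) = Add(Rational(1361, 7), Rational(-692, 3)) = Rational(-761, 21)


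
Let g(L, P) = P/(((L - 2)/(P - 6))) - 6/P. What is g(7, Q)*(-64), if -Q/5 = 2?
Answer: -10432/5 ≈ -2086.4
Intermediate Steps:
Q = -10 (Q = -5*2 = -10)
g(L, P) = -6/P + P*(-6 + P)/(-2 + L) (g(L, P) = P/(((-2 + L)/(-6 + P))) - 6/P = P*((-6 + P)/(-2 + L)) - 6/P = P*(-6 + P)/(-2 + L) - 6/P = -6/P + P*(-6 + P)/(-2 + L))
g(7, Q)*(-64) = ((12 + (-10)³ - 6*7 - 6*(-10)²)/((-10)*(-2 + 7)))*(-64) = -⅒*(12 - 1000 - 42 - 6*100)/5*(-64) = -⅒*⅕*(12 - 1000 - 42 - 600)*(-64) = -⅒*⅕*(-1630)*(-64) = (163/5)*(-64) = -10432/5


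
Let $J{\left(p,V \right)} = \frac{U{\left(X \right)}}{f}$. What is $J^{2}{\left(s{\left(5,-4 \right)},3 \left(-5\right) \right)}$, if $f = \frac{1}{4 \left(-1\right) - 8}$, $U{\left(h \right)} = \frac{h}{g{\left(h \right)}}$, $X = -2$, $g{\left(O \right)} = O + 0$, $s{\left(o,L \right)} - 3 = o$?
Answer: $144$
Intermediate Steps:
$s{\left(o,L \right)} = 3 + o$
$g{\left(O \right)} = O$
$U{\left(h \right)} = 1$ ($U{\left(h \right)} = \frac{h}{h} = 1$)
$f = - \frac{1}{12}$ ($f = \frac{1}{-4 - 8} = \frac{1}{-12} = - \frac{1}{12} \approx -0.083333$)
$J{\left(p,V \right)} = -12$ ($J{\left(p,V \right)} = 1 \frac{1}{- \frac{1}{12}} = 1 \left(-12\right) = -12$)
$J^{2}{\left(s{\left(5,-4 \right)},3 \left(-5\right) \right)} = \left(-12\right)^{2} = 144$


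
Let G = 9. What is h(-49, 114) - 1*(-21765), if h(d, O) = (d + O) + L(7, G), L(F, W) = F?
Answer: 21837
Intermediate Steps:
h(d, O) = 7 + O + d (h(d, O) = (d + O) + 7 = (O + d) + 7 = 7 + O + d)
h(-49, 114) - 1*(-21765) = (7 + 114 - 49) - 1*(-21765) = 72 + 21765 = 21837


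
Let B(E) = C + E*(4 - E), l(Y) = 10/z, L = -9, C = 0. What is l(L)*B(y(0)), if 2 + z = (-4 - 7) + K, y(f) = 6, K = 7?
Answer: 20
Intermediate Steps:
z = -6 (z = -2 + ((-4 - 7) + 7) = -2 + (-11 + 7) = -2 - 4 = -6)
l(Y) = -5/3 (l(Y) = 10/(-6) = 10*(-⅙) = -5/3)
B(E) = E*(4 - E) (B(E) = 0 + E*(4 - E) = E*(4 - E))
l(L)*B(y(0)) = -10*(4 - 1*6) = -10*(4 - 6) = -10*(-2) = -5/3*(-12) = 20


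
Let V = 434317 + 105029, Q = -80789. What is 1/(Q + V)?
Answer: 1/458557 ≈ 2.1808e-6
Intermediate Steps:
V = 539346
1/(Q + V) = 1/(-80789 + 539346) = 1/458557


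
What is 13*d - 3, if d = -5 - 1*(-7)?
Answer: 23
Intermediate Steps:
d = 2 (d = -5 + 7 = 2)
13*d - 3 = 13*2 - 3 = 26 - 3 = 23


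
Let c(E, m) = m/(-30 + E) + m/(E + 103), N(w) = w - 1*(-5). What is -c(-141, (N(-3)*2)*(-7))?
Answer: -154/171 ≈ -0.90059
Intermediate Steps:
N(w) = 5 + w (N(w) = w + 5 = 5 + w)
c(E, m) = m/(-30 + E) + m/(103 + E)
-c(-141, (N(-3)*2)*(-7)) = -((5 - 3)*2)*(-7)*(73 + 2*(-141))/(-3090 + (-141)² + 73*(-141)) = -(2*2)*(-7)*(73 - 282)/(-3090 + 19881 - 10293) = -4*(-7)*(-209)/6498 = -(-28)*(-209)/6498 = -1*154/171 = -154/171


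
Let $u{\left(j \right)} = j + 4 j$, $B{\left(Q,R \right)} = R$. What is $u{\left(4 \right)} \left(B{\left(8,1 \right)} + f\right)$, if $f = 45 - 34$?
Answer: $240$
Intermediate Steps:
$u{\left(j \right)} = 5 j$
$f = 11$
$u{\left(4 \right)} \left(B{\left(8,1 \right)} + f\right) = 5 \cdot 4 \left(1 + 11\right) = 20 \cdot 12 = 240$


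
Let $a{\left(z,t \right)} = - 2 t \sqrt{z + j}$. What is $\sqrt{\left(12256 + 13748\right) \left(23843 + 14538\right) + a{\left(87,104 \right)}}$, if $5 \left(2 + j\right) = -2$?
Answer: $\frac{2 \sqrt{6237872025 - 780 \sqrt{235}}}{5} \approx 31592.0$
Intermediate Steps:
$j = - \frac{12}{5}$ ($j = -2 + \frac{1}{5} \left(-2\right) = -2 - \frac{2}{5} = - \frac{12}{5} \approx -2.4$)
$a{\left(z,t \right)} = - 2 t \sqrt{- \frac{12}{5} + z}$ ($a{\left(z,t \right)} = - 2 t \sqrt{z - \frac{12}{5}} = - 2 t \sqrt{- \frac{12}{5} + z}$)
$\sqrt{\left(12256 + 13748\right) \left(23843 + 14538\right) + a{\left(87,104 \right)}} = \sqrt{\left(12256 + 13748\right) \left(23843 + 14538\right) - \frac{208 \sqrt{-60 + 25 \cdot 87}}{5}} = \sqrt{26004 \cdot 38381 - \frac{208 \sqrt{-60 + 2175}}{5}} = \sqrt{998059524 - \frac{208 \sqrt{2115}}{5}} = \sqrt{998059524 - \frac{208 \cdot 3 \sqrt{235}}{5}} = \sqrt{998059524 - \frac{624 \sqrt{235}}{5}}$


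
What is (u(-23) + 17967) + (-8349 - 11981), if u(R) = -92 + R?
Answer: -2478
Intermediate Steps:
(u(-23) + 17967) + (-8349 - 11981) = ((-92 - 23) + 17967) + (-8349 - 11981) = (-115 + 17967) - 20330 = 17852 - 20330 = -2478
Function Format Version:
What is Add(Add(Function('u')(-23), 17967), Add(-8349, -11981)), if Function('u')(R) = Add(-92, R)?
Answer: -2478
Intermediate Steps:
Add(Add(Function('u')(-23), 17967), Add(-8349, -11981)) = Add(Add(Add(-92, -23), 17967), Add(-8349, -11981)) = Add(Add(-115, 17967), -20330) = Add(17852, -20330) = -2478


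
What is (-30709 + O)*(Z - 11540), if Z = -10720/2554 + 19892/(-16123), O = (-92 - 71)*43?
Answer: 8965934491153472/20589071 ≈ 4.3547e+8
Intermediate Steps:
O = -7009 (O = -163*43 = -7009)
Z = -111821364/20589071 (Z = -10720*1/2554 + 19892*(-1/16123) = -5360/1277 - 19892/16123 = -111821364/20589071 ≈ -5.4311)
(-30709 + O)*(Z - 11540) = (-30709 - 7009)*(-111821364/20589071 - 11540) = -37718*(-237709700704/20589071) = 8965934491153472/20589071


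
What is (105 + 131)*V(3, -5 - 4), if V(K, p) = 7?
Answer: 1652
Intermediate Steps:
(105 + 131)*V(3, -5 - 4) = (105 + 131)*7 = 236*7 = 1652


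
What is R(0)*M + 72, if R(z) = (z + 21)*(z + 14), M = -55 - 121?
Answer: -51672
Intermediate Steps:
M = -176
R(z) = (14 + z)*(21 + z) (R(z) = (21 + z)*(14 + z) = (14 + z)*(21 + z))
R(0)*M + 72 = (294 + 0² + 35*0)*(-176) + 72 = (294 + 0 + 0)*(-176) + 72 = 294*(-176) + 72 = -51744 + 72 = -51672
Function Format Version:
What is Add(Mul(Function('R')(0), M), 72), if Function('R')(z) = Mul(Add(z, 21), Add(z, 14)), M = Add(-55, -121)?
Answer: -51672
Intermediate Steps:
M = -176
Function('R')(z) = Mul(Add(14, z), Add(21, z)) (Function('R')(z) = Mul(Add(21, z), Add(14, z)) = Mul(Add(14, z), Add(21, z)))
Add(Mul(Function('R')(0), M), 72) = Add(Mul(Add(294, Pow(0, 2), Mul(35, 0)), -176), 72) = Add(Mul(Add(294, 0, 0), -176), 72) = Add(Mul(294, -176), 72) = Add(-51744, 72) = -51672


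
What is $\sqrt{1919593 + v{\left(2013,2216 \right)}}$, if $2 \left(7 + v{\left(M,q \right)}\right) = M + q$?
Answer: $\frac{\sqrt{7686802}}{2} \approx 1386.3$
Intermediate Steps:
$v{\left(M,q \right)} = -7 + \frac{M}{2} + \frac{q}{2}$ ($v{\left(M,q \right)} = -7 + \frac{M + q}{2} = -7 + \left(\frac{M}{2} + \frac{q}{2}\right) = -7 + \frac{M}{2} + \frac{q}{2}$)
$\sqrt{1919593 + v{\left(2013,2216 \right)}} = \sqrt{1919593 + \left(-7 + \frac{1}{2} \cdot 2013 + \frac{1}{2} \cdot 2216\right)} = \sqrt{1919593 + \left(-7 + \frac{2013}{2} + 1108\right)} = \sqrt{1919593 + \frac{4215}{2}} = \sqrt{\frac{3843401}{2}} = \frac{\sqrt{7686802}}{2}$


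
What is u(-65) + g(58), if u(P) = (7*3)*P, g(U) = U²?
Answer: 1999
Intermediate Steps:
u(P) = 21*P
u(-65) + g(58) = 21*(-65) + 58² = -1365 + 3364 = 1999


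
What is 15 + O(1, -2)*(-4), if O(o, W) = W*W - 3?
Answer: 11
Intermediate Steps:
O(o, W) = -3 + W² (O(o, W) = W² - 3 = -3 + W²)
15 + O(1, -2)*(-4) = 15 + (-3 + (-2)²)*(-4) = 15 + (-3 + 4)*(-4) = 15 + 1*(-4) = 15 - 4 = 11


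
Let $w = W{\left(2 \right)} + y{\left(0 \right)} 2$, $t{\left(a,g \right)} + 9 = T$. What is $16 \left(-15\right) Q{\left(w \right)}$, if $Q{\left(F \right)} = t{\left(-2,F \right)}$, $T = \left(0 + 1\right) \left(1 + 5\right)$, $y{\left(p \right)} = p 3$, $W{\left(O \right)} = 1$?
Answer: $720$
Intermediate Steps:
$y{\left(p \right)} = 3 p$
$T = 6$ ($T = 1 \cdot 6 = 6$)
$t{\left(a,g \right)} = -3$ ($t{\left(a,g \right)} = -9 + 6 = -3$)
$w = 1$ ($w = 1 + 3 \cdot 0 \cdot 2 = 1 + 0 \cdot 2 = 1 + 0 = 1$)
$Q{\left(F \right)} = -3$
$16 \left(-15\right) Q{\left(w \right)} = 16 \left(-15\right) \left(-3\right) = \left(-240\right) \left(-3\right) = 720$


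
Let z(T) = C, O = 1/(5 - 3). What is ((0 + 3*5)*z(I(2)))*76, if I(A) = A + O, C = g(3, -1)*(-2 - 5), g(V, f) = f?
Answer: 7980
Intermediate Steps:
O = ½ (O = 1/2 = ½ ≈ 0.50000)
C = 7 (C = -(-2 - 5) = -1*(-7) = 7)
I(A) = ½ + A (I(A) = A + ½ = ½ + A)
z(T) = 7
((0 + 3*5)*z(I(2)))*76 = ((0 + 3*5)*7)*76 = ((0 + 15)*7)*76 = (15*7)*76 = 105*76 = 7980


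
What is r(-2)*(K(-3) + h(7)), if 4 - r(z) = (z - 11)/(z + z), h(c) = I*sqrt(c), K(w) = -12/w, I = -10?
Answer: 3 - 15*sqrt(7)/2 ≈ -16.843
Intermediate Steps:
h(c) = -10*sqrt(c)
r(z) = 4 - (-11 + z)/(2*z) (r(z) = 4 - (z - 11)/(z + z) = 4 - (-11 + z)/(2*z))
r(-2)*(K(-3) + h(7)) = ((1/2)*(11 + 7*(-2))/(-2))*(-12/(-3) - 10*sqrt(7)) = ((1/2)*(-1/2)*(11 - 14))*(-12*(-1/3) - 10*sqrt(7)) = ((1/2)*(-1/2)*(-3))*(4 - 10*sqrt(7)) = 3*(4 - 10*sqrt(7))/4 = 3 - 15*sqrt(7)/2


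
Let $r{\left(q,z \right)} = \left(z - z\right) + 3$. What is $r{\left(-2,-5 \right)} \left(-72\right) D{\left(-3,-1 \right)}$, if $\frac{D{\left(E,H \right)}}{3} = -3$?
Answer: $1944$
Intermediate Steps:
$r{\left(q,z \right)} = 3$ ($r{\left(q,z \right)} = 0 + 3 = 3$)
$D{\left(E,H \right)} = -9$ ($D{\left(E,H \right)} = 3 \left(-3\right) = -9$)
$r{\left(-2,-5 \right)} \left(-72\right) D{\left(-3,-1 \right)} = 3 \left(-72\right) \left(-9\right) = \left(-216\right) \left(-9\right) = 1944$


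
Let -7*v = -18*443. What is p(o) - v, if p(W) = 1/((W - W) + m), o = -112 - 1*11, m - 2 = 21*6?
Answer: -1020665/896 ≈ -1139.1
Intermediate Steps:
m = 128 (m = 2 + 21*6 = 2 + 126 = 128)
v = 7974/7 (v = -(-18)*443/7 = -⅐*(-7974) = 7974/7 ≈ 1139.1)
o = -123 (o = -112 - 11 = -123)
p(W) = 1/128 (p(W) = 1/((W - W) + 128) = 1/(0 + 128) = 1/128)
p(o) - v = 1/128 - 1*7974/7 = 1/128 - 7974/7 = -1020665/896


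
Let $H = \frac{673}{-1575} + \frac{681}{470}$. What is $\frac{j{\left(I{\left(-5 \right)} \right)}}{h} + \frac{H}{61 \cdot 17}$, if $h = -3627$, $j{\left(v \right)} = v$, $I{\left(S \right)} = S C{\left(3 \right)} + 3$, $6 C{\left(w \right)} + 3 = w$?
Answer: $\frac{9779009}{61871723550} \approx 0.00015805$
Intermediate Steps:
$C{\left(w \right)} = - \frac{1}{2} + \frac{w}{6}$
$I{\left(S \right)} = 3$ ($I{\left(S \right)} = S \left(- \frac{1}{2} + \frac{1}{6} \cdot 3\right) + 3 = S \left(- \frac{1}{2} + \frac{1}{2}\right) + 3 = S 0 + 3 = 0 + 3 = 3$)
$H = \frac{151253}{148050}$ ($H = 673 \left(- \frac{1}{1575}\right) + 681 \cdot \frac{1}{470} = - \frac{673}{1575} + \frac{681}{470} = \frac{151253}{148050} \approx 1.0216$)
$\frac{j{\left(I{\left(-5 \right)} \right)}}{h} + \frac{H}{61 \cdot 17} = \frac{3}{-3627} + \frac{151253}{148050 \cdot 61 \cdot 17} = 3 \left(- \frac{1}{3627}\right) + \frac{151253}{148050 \cdot 1037} = - \frac{1}{1209} + \frac{151253}{148050} \cdot \frac{1}{1037} = - \frac{1}{1209} + \frac{151253}{153527850} = \frac{9779009}{61871723550}$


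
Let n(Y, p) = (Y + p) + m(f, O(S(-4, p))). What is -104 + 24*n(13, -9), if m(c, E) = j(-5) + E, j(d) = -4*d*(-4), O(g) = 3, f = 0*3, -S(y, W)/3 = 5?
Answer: -1856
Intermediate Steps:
S(y, W) = -15 (S(y, W) = -3*5 = -15)
f = 0
j(d) = 16*d
m(c, E) = -80 + E (m(c, E) = 16*(-5) + E = -80 + E)
n(Y, p) = -77 + Y + p (n(Y, p) = (Y + p) + (-80 + 3) = (Y + p) - 77 = -77 + Y + p)
-104 + 24*n(13, -9) = -104 + 24*(-77 + 13 - 9) = -104 + 24*(-73) = -104 - 1752 = -1856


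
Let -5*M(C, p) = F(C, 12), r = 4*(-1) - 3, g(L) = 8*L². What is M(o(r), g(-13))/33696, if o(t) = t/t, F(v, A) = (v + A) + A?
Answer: -5/33696 ≈ -0.00014839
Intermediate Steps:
r = -7 (r = -4 - 3 = -7)
F(v, A) = v + 2*A (F(v, A) = (A + v) + A = v + 2*A)
o(t) = 1
M(C, p) = -24/5 - C/5 (M(C, p) = -(C + 2*12)/5 = -(C + 24)/5 = -(24 + C)/5 = -24/5 - C/5)
M(o(r), g(-13))/33696 = (-24/5 - ⅕*1)/33696 = (-24/5 - ⅕)*(1/33696) = -5*1/33696 = -5/33696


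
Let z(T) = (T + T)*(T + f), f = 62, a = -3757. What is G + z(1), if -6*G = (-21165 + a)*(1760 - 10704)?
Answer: -111450806/3 ≈ -3.7150e+7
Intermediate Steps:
G = -111451184/3 (G = -(-21165 - 3757)*(1760 - 10704)/6 = -(-12461)*(-8944)/3 = -⅙*222902368 = -111451184/3 ≈ -3.7150e+7)
z(T) = 2*T*(62 + T) (z(T) = (T + T)*(T + 62) = (2*T)*(62 + T) = 2*T*(62 + T))
G + z(1) = -111451184/3 + 2*1*(62 + 1) = -111451184/3 + 2*1*63 = -111451184/3 + 126 = -111450806/3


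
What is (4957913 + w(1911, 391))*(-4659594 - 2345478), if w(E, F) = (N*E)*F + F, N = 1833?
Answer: -9629016017282064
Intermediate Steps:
w(E, F) = F + 1833*E*F (w(E, F) = (1833*E)*F + F = 1833*E*F + F = F + 1833*E*F)
(4957913 + w(1911, 391))*(-4659594 - 2345478) = (4957913 + 391*(1 + 1833*1911))*(-4659594 - 2345478) = (4957913 + 391*(1 + 3502863))*(-7005072) = (4957913 + 391*3502864)*(-7005072) = (4957913 + 1369619824)*(-7005072) = 1374577737*(-7005072) = -9629016017282064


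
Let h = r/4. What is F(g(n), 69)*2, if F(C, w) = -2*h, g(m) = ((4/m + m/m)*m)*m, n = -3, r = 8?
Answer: -8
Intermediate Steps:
h = 2 (h = 8/4 = 8*(¼) = 2)
g(m) = m²*(1 + 4/m) (g(m) = ((4/m + 1)*m)*m = ((1 + 4/m)*m)*m = (m*(1 + 4/m))*m = m²*(1 + 4/m))
F(C, w) = -4 (F(C, w) = -2*2 = -4)
F(g(n), 69)*2 = -4*2 = -8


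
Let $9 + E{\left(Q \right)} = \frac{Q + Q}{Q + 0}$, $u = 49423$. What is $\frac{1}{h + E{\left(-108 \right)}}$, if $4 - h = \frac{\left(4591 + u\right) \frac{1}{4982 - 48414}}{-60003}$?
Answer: $- \frac{11531196}{34593827} \approx -0.33333$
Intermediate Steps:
$E{\left(Q \right)} = -7$ ($E{\left(Q \right)} = -9 + \frac{Q + Q}{Q + 0} = -9 + \frac{2 Q}{Q} = -9 + 2 = -7$)
$h = \frac{46124545}{11531196}$ ($h = 4 - \frac{\left(4591 + 49423\right) \frac{1}{4982 - 48414}}{-60003} = 4 - \frac{54014}{-43432} \left(- \frac{1}{60003}\right) = 4 - 54014 \left(- \frac{1}{43432}\right) \left(- \frac{1}{60003}\right) = 4 - \left(- \frac{27007}{21716}\right) \left(- \frac{1}{60003}\right) = 4 - \frac{239}{11531196} = \frac{46124545}{11531196} \approx 4.0$)
$\frac{1}{h + E{\left(-108 \right)}} = \frac{1}{\frac{46124545}{11531196} - 7} = \frac{1}{- \frac{34593827}{11531196}} = - \frac{11531196}{34593827}$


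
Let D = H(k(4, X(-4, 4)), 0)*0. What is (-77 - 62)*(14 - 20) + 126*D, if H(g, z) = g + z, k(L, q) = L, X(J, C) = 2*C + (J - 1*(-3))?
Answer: 834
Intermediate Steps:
X(J, C) = 3 + J + 2*C (X(J, C) = 2*C + (J + 3) = 2*C + (3 + J) = 3 + J + 2*C)
D = 0 (D = (4 + 0)*0 = 4*0 = 0)
(-77 - 62)*(14 - 20) + 126*D = (-77 - 62)*(14 - 20) + 126*0 = -139*(-6) + 0 = 834 + 0 = 834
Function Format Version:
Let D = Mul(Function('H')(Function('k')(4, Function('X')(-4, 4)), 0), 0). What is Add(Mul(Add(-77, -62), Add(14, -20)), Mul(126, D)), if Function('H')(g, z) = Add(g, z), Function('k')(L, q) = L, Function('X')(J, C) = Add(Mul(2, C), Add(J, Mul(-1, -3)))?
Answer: 834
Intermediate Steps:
Function('X')(J, C) = Add(3, J, Mul(2, C)) (Function('X')(J, C) = Add(Mul(2, C), Add(J, 3)) = Add(Mul(2, C), Add(3, J)) = Add(3, J, Mul(2, C)))
D = 0 (D = Mul(Add(4, 0), 0) = Mul(4, 0) = 0)
Add(Mul(Add(-77, -62), Add(14, -20)), Mul(126, D)) = Add(Mul(Add(-77, -62), Add(14, -20)), Mul(126, 0)) = Add(Mul(-139, -6), 0) = Add(834, 0) = 834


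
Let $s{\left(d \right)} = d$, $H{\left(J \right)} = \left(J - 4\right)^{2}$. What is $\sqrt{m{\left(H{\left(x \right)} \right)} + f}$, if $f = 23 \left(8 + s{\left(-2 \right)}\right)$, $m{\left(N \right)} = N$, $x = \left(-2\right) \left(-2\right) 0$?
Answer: $\sqrt{154} \approx 12.41$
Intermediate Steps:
$x = 0$ ($x = 4 \cdot 0 = 0$)
$H{\left(J \right)} = \left(-4 + J\right)^{2}$
$f = 138$ ($f = 23 \left(8 - 2\right) = 23 \cdot 6 = 138$)
$\sqrt{m{\left(H{\left(x \right)} \right)} + f} = \sqrt{\left(-4 + 0\right)^{2} + 138} = \sqrt{\left(-4\right)^{2} + 138} = \sqrt{16 + 138} = \sqrt{154}$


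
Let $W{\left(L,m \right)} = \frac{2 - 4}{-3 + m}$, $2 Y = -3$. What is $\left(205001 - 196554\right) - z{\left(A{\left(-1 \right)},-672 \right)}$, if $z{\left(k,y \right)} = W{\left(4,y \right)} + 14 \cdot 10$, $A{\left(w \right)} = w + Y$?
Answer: $\frac{5607223}{675} \approx 8307.0$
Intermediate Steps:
$Y = - \frac{3}{2}$ ($Y = \frac{1}{2} \left(-3\right) = - \frac{3}{2} \approx -1.5$)
$A{\left(w \right)} = - \frac{3}{2} + w$ ($A{\left(w \right)} = w - \frac{3}{2} = - \frac{3}{2} + w$)
$W{\left(L,m \right)} = - \frac{2}{-3 + m}$
$z{\left(k,y \right)} = 140 - \frac{2}{-3 + y}$ ($z{\left(k,y \right)} = - \frac{2}{-3 + y} + 14 \cdot 10 = - \frac{2}{-3 + y} + 140 = 140 - \frac{2}{-3 + y}$)
$\left(205001 - 196554\right) - z{\left(A{\left(-1 \right)},-672 \right)} = \left(205001 - 196554\right) - \frac{2 \left(-211 + 70 \left(-672\right)\right)}{-3 - 672} = \left(205001 - 196554\right) - \frac{2 \left(-211 - 47040\right)}{-675} = 8447 - 2 \left(- \frac{1}{675}\right) \left(-47251\right) = 8447 - \frac{94502}{675} = \frac{5607223}{675}$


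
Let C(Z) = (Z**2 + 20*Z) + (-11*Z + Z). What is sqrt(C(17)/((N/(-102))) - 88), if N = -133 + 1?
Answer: sqrt(129074)/22 ≈ 16.330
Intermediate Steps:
N = -132
C(Z) = Z**2 + 10*Z (C(Z) = (Z**2 + 20*Z) - 10*Z = Z**2 + 10*Z)
sqrt(C(17)/((N/(-102))) - 88) = sqrt((17*(10 + 17))/((-132/(-102))) - 88) = sqrt((17*27)/((-132*(-1/102))) - 88) = sqrt(459/(22/17) - 88) = sqrt(459*(17/22) - 88) = sqrt(7803/22 - 88) = sqrt(5867/22) = sqrt(129074)/22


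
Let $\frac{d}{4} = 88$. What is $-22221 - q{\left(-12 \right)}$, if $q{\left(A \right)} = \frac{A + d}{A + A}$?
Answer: $- \frac{133241}{6} \approx -22207.0$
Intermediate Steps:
$d = 352$ ($d = 4 \cdot 88 = 352$)
$q{\left(A \right)} = \frac{352 + A}{2 A}$ ($q{\left(A \right)} = \frac{A + 352}{A + A} = \frac{352 + A}{2 A}$)
$-22221 - q{\left(-12 \right)} = -22221 - \frac{352 - 12}{2 \left(-12\right)} = -22221 - \frac{1}{2} \left(- \frac{1}{12}\right) 340 = -22221 - - \frac{85}{6} = -22221 + \frac{85}{6} = - \frac{133241}{6}$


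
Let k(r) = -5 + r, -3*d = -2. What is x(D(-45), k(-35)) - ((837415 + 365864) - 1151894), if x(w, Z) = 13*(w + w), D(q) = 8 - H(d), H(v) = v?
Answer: -153583/3 ≈ -51194.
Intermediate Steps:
d = ⅔ (d = -⅓*(-2) = ⅔ ≈ 0.66667)
D(q) = 22/3 (D(q) = 8 - 1*⅔ = 8 - ⅔ = 22/3)
x(w, Z) = 26*w (x(w, Z) = 13*(2*w) = 26*w)
x(D(-45), k(-35)) - ((837415 + 365864) - 1151894) = 26*(22/3) - ((837415 + 365864) - 1151894) = 572/3 - (1203279 - 1151894) = 572/3 - 1*51385 = 572/3 - 51385 = -153583/3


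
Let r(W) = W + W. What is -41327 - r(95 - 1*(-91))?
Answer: -41699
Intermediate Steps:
r(W) = 2*W
-41327 - r(95 - 1*(-91)) = -41327 - 2*(95 - 1*(-91)) = -41327 - 2*(95 + 91) = -41327 - 2*186 = -41327 - 1*372 = -41327 - 372 = -41699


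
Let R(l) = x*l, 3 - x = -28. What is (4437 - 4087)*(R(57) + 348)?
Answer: 740250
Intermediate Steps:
x = 31 (x = 3 - 1*(-28) = 3 + 28 = 31)
R(l) = 31*l
(4437 - 4087)*(R(57) + 348) = (4437 - 4087)*(31*57 + 348) = 350*(1767 + 348) = 350*2115 = 740250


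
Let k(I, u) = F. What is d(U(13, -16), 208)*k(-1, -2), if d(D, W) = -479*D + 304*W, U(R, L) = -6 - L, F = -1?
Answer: -58442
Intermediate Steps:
k(I, u) = -1
d(U(13, -16), 208)*k(-1, -2) = (-479*(-6 - 1*(-16)) + 304*208)*(-1) = (-479*(-6 + 16) + 63232)*(-1) = (-479*10 + 63232)*(-1) = (-4790 + 63232)*(-1) = 58442*(-1) = -58442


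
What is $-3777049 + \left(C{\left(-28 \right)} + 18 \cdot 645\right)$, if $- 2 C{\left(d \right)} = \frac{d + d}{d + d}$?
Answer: $- \frac{7530879}{2} \approx -3.7654 \cdot 10^{6}$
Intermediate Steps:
$C{\left(d \right)} = - \frac{1}{2}$ ($C{\left(d \right)} = - \frac{\left(d + d\right) \frac{1}{d + d}}{2} = - \frac{2 d \frac{1}{2 d}}{2} = \left(- \frac{1}{2}\right) 1 = - \frac{1}{2}$)
$-3777049 + \left(C{\left(-28 \right)} + 18 \cdot 645\right) = -3777049 + \left(- \frac{1}{2} + 18 \cdot 645\right) = -3777049 + \left(- \frac{1}{2} + 11610\right) = -3777049 + \frac{23219}{2} = - \frac{7530879}{2}$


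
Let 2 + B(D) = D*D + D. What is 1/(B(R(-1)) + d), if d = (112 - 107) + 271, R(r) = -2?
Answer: 1/276 ≈ 0.0036232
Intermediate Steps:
B(D) = -2 + D + D² (B(D) = -2 + (D*D + D) = -2 + (D² + D) = -2 + (D + D²) = -2 + D + D²)
d = 276 (d = 5 + 271 = 276)
1/(B(R(-1)) + d) = 1/((-2 - 2 + (-2)²) + 276) = 1/((-2 - 2 + 4) + 276) = 1/(0 + 276) = 1/276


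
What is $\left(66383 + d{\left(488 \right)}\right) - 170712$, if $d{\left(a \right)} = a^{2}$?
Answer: $133815$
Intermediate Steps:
$\left(66383 + d{\left(488 \right)}\right) - 170712 = \left(66383 + 488^{2}\right) - 170712 = \left(66383 + 238144\right) - 170712 = 304527 - 170712 = 133815$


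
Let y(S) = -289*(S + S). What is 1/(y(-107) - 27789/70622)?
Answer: 70622/4367660423 ≈ 1.6169e-5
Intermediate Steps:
y(S) = -578*S
1/(y(-107) - 27789/70622) = 1/(-578*(-107) - 27789/70622) = 1/(61846 - 27789*1/70622) = 1/(61846 - 27789/70622) = 1/(4367660423/70622) = 70622/4367660423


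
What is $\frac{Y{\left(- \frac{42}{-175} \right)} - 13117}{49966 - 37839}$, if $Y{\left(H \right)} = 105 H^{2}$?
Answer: $- \frac{1638869}{1515875} \approx -1.0811$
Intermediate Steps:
$\frac{Y{\left(- \frac{42}{-175} \right)} - 13117}{49966 - 37839} = \frac{105 \left(- \frac{42}{-175}\right)^{2} - 13117}{49966 - 37839} = \frac{105 \left(\left(-42\right) \left(- \frac{1}{175}\right)\right)^{2} - 13117}{12127} = \left(105 \left(\frac{6}{25}\right)^{2} - 13117\right) \frac{1}{12127} = \left(105 \cdot \frac{36}{625} - 13117\right) \frac{1}{12127} = \left(\frac{756}{125} - 13117\right) \frac{1}{12127} = \left(- \frac{1638869}{125}\right) \frac{1}{12127} = - \frac{1638869}{1515875}$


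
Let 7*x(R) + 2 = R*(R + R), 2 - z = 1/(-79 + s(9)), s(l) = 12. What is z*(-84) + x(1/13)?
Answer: -1919676/11323 ≈ -169.54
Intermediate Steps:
z = 135/67 (z = 2 - 1/(-79 + 12) = 2 - 1/(-67) = 2 - 1*(-1/67) = 2 + 1/67 = 135/67 ≈ 2.0149)
x(R) = -2/7 + 2*R²/7 (x(R) = -2/7 + (R*(R + R))/7 = -2/7 + (R*(2*R))/7 = -2/7 + (2*R²)/7 = -2/7 + 2*R²/7)
z*(-84) + x(1/13) = (135/67)*(-84) + (-2/7 + 2*(1/13)²/7) = -11340/67 + (-2/7 + 2*(1/13)²/7) = -11340/67 + (-2/7 + (2/7)*(1/169)) = -11340/67 + (-2/7 + 2/1183) = -11340/67 - 48/169 = -1919676/11323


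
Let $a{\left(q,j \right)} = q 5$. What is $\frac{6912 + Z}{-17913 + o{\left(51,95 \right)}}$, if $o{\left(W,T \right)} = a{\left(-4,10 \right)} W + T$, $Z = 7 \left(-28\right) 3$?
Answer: $- \frac{3162}{9419} \approx -0.3357$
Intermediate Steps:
$a{\left(q,j \right)} = 5 q$
$Z = -588$ ($Z = \left(-196\right) 3 = -588$)
$o{\left(W,T \right)} = T - 20 W$ ($o{\left(W,T \right)} = 5 \left(-4\right) W + T = - 20 W + T = T - 20 W$)
$\frac{6912 + Z}{-17913 + o{\left(51,95 \right)}} = \frac{6912 - 588}{-17913 + \left(95 - 1020\right)} = \frac{6324}{-17913 + \left(95 - 1020\right)} = \frac{6324}{-17913 - 925} = \frac{6324}{-18838} = 6324 \left(- \frac{1}{18838}\right) = - \frac{3162}{9419}$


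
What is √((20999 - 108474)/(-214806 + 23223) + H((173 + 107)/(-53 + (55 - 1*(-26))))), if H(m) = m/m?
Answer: √5940307646/63861 ≈ 1.2069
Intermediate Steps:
H(m) = 1
√((20999 - 108474)/(-214806 + 23223) + H((173 + 107)/(-53 + (55 - 1*(-26))))) = √((20999 - 108474)/(-214806 + 23223) + 1) = √(-87475/(-191583) + 1) = √(-87475*(-1/191583) + 1) = √(87475/191583 + 1) = √(279058/191583) = √5940307646/63861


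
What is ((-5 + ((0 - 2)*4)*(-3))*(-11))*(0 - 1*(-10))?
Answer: -2090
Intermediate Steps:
((-5 + ((0 - 2)*4)*(-3))*(-11))*(0 - 1*(-10)) = ((-5 - 2*4*(-3))*(-11))*(0 + 10) = ((-5 - 8*(-3))*(-11))*10 = ((-5 + 24)*(-11))*10 = (19*(-11))*10 = -209*10 = -2090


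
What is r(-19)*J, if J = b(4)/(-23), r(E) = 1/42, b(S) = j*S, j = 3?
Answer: -2/161 ≈ -0.012422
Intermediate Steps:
b(S) = 3*S
r(E) = 1/42
J = -12/23 (J = (3*4)/(-23) = 12*(-1/23) = -12/23 ≈ -0.52174)
r(-19)*J = (1/42)*(-12/23) = -2/161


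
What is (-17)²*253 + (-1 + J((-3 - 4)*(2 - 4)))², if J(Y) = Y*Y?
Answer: 111142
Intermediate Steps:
J(Y) = Y²
(-17)²*253 + (-1 + J((-3 - 4)*(2 - 4)))² = (-17)²*253 + (-1 + ((-3 - 4)*(2 - 4))²)² = 289*253 + (-1 + (-7*(-2))²)² = 73117 + (-1 + 14²)² = 73117 + (-1 + 196)² = 73117 + 195² = 73117 + 38025 = 111142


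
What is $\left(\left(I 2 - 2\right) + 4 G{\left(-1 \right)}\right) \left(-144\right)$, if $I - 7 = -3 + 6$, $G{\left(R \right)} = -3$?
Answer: $-864$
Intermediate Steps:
$I = 10$ ($I = 7 + \left(-3 + 6\right) = 7 + 3 = 10$)
$\left(\left(I 2 - 2\right) + 4 G{\left(-1 \right)}\right) \left(-144\right) = \left(\left(10 \cdot 2 - 2\right) + 4 \left(-3\right)\right) \left(-144\right) = \left(\left(20 - 2\right) - 12\right) \left(-144\right) = \left(18 - 12\right) \left(-144\right) = 6 \left(-144\right) = -864$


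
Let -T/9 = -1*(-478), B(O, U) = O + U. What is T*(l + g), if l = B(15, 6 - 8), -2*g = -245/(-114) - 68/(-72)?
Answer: -936163/19 ≈ -49272.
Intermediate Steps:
T = -4302 (T = -(-9)*(-478) = -9*478 = -4302)
g = -529/342 (g = -(-245/(-114) - 68/(-72))/2 = -(-245*(-1/114) - 68*(-1/72))/2 = -(245/114 + 17/18)/2 = -1/2*529/171 = -529/342 ≈ -1.5468)
l = 13 (l = 15 + (6 - 8) = 15 - 2 = 13)
T*(l + g) = -4302*(13 - 529/342) = -4302*3917/342 = -936163/19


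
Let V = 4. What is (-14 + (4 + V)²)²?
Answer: 2500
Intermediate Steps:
(-14 + (4 + V)²)² = (-14 + (4 + 4)²)² = (-14 + 8²)² = (-14 + 64)² = 50² = 2500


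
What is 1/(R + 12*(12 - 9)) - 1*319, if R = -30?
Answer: -1913/6 ≈ -318.83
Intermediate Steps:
1/(R + 12*(12 - 9)) - 1*319 = 1/(-30 + 12*(12 - 9)) - 1*319 = 1/(-30 + 12*3) - 319 = 1/(-30 + 36) - 319 = 1/6 - 319 = ⅙ - 319 = -1913/6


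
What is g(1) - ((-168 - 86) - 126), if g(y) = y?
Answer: 381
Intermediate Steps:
g(1) - ((-168 - 86) - 126) = 1 - ((-168 - 86) - 126) = 1 - (-254 - 126) = 1 - 1*(-380) = 1 + 380 = 381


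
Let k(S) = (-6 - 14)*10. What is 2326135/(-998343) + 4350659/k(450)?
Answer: -4343915185037/199668600 ≈ -21756.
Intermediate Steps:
k(S) = -200 (k(S) = -20*10 = -200)
2326135/(-998343) + 4350659/k(450) = 2326135/(-998343) + 4350659/(-200) = 2326135*(-1/998343) + 4350659*(-1/200) = -2326135/998343 - 4350659/200 = -4343915185037/199668600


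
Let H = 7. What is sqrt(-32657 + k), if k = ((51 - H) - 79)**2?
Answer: 2*I*sqrt(7858) ≈ 177.29*I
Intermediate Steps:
k = 1225 (k = ((51 - 1*7) - 79)**2 = ((51 - 7) - 79)**2 = (44 - 79)**2 = (-35)**2 = 1225)
sqrt(-32657 + k) = sqrt(-32657 + 1225) = sqrt(-31432) = 2*I*sqrt(7858)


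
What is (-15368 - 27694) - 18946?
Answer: -62008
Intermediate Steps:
(-15368 - 27694) - 18946 = -43062 - 18946 = -62008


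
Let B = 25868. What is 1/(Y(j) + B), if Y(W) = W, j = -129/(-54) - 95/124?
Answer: 1116/28870499 ≈ 3.8655e-5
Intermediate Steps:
j = 1811/1116 (j = -129*(-1/54) - 95*1/124 = 43/18 - 95/124 = 1811/1116 ≈ 1.6228)
1/(Y(j) + B) = 1/(1811/1116 + 25868) = 1/(28870499/1116) = 1116/28870499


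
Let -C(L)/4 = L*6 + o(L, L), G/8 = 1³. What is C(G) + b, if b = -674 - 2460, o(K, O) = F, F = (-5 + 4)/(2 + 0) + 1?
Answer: -3328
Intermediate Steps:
G = 8 (G = 8*1³ = 8*1 = 8)
F = ½ (F = -1/2 + 1 = -1*½ + 1 = -½ + 1 = ½ ≈ 0.50000)
o(K, O) = ½
C(L) = -2 - 24*L (C(L) = -4*(L*6 + ½) = -4*(6*L + ½) = -4*(½ + 6*L) = -2 - 24*L)
b = -3134
C(G) + b = (-2 - 24*8) - 3134 = (-2 - 192) - 3134 = -194 - 3134 = -3328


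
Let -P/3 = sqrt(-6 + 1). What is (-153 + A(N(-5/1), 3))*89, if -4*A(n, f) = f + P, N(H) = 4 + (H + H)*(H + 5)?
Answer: -54735/4 + 267*I*sqrt(5)/4 ≈ -13684.0 + 149.26*I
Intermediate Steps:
P = -3*I*sqrt(5) (P = -3*sqrt(-6 + 1) = -3*I*sqrt(5) ≈ -6.7082*I)
N(H) = 4 + 2*H*(5 + H) (N(H) = 4 + (2*H)*(5 + H) = 4 + 2*H*(5 + H))
A(n, f) = -f/4 + 3*I*sqrt(5)/4 (A(n, f) = -(f - 3*I*sqrt(5))/4 = -f/4 + 3*I*sqrt(5)/4)
(-153 + A(N(-5/1), 3))*89 = (-153 + (-1/4*3 + 3*I*sqrt(5)/4))*89 = (-153 + (-3/4 + 3*I*sqrt(5)/4))*89 = (-615/4 + 3*I*sqrt(5)/4)*89 = -54735/4 + 267*I*sqrt(5)/4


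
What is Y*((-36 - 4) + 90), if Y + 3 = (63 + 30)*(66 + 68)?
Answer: 622950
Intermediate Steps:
Y = 12459 (Y = -3 + (63 + 30)*(66 + 68) = -3 + 93*134 = -3 + 12462 = 12459)
Y*((-36 - 4) + 90) = 12459*((-36 - 4) + 90) = 12459*(-40 + 90) = 12459*50 = 622950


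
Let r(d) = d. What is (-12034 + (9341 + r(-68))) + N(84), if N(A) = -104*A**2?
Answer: -736585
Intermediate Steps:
(-12034 + (9341 + r(-68))) + N(84) = (-12034 + (9341 - 68)) - 104*84**2 = (-12034 + 9273) - 104*7056 = -2761 - 733824 = -736585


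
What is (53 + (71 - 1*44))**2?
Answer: 6400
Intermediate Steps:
(53 + (71 - 1*44))**2 = (53 + (71 - 44))**2 = (53 + 27)**2 = 80**2 = 6400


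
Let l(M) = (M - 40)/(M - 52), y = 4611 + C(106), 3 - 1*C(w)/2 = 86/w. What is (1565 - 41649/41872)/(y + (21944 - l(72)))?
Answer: 17354328215/294687222192 ≈ 0.058891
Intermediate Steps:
C(w) = 6 - 172/w
y = 244615/53 (y = 4611 + (6 - 172/106) = 4611 + (6 - 172*1/106) = 4611 + (6 - 86/53) = 4611 + 232/53 = 244615/53 ≈ 4615.4)
l(M) = (-40 + M)/(-52 + M)
(1565 - 41649/41872)/(y + (21944 - l(72))) = (1565 - 41649/41872)/(244615/53 + (21944 - (-40 + 72)/(-52 + 72))) = (1565 - 41649*1/41872)/(244615/53 + (21944 - 32/20)) = (1565 - 41649/41872)/(244615/53 + (21944 - 32/20)) = 65488031/(41872*(244615/53 + (21944 - 1*8/5))) = 65488031/(41872*(244615/53 + (21944 - 8/5))) = 65488031/(41872*(244615/53 + 109712/5)) = 65488031/(41872*(7037811/265)) = (65488031/41872)*(265/7037811) = 17354328215/294687222192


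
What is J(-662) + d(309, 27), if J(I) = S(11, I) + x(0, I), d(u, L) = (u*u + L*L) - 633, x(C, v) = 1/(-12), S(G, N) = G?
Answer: 1147055/12 ≈ 95588.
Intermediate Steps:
x(C, v) = -1/12
d(u, L) = -633 + L**2 + u**2 (d(u, L) = (u**2 + L**2) - 633 = (L**2 + u**2) - 633 = -633 + L**2 + u**2)
J(I) = 131/12 (J(I) = 11 - 1/12 = 131/12)
J(-662) + d(309, 27) = 131/12 + (-633 + 27**2 + 309**2) = 131/12 + (-633 + 729 + 95481) = 131/12 + 95577 = 1147055/12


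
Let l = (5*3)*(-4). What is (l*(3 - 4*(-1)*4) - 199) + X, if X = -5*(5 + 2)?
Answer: -1374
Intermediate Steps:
l = -60 (l = 15*(-4) = -60)
X = -35 (X = -5*7 = -35)
(l*(3 - 4*(-1)*4) - 199) + X = (-60*(3 - 4*(-1)*4) - 199) - 35 = (-60*(3 + 4*4) - 199) - 35 = (-60*(3 + 16) - 199) - 35 = (-60*19 - 199) - 35 = (-1140 - 199) - 35 = -1339 - 35 = -1374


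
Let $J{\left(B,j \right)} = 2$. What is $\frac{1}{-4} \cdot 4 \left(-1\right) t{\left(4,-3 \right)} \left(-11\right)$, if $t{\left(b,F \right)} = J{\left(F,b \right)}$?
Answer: $-22$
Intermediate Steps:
$t{\left(b,F \right)} = 2$
$\frac{1}{-4} \cdot 4 \left(-1\right) t{\left(4,-3 \right)} \left(-11\right) = \frac{1}{-4} \cdot 4 \left(-1\right) 2 \left(-11\right) = \left(- \frac{1}{4}\right) 4 \left(-1\right) 2 \left(-11\right) = \left(-1\right) \left(-1\right) 2 \left(-11\right) = 1 \cdot 2 \left(-11\right) = 2 \left(-11\right) = -22$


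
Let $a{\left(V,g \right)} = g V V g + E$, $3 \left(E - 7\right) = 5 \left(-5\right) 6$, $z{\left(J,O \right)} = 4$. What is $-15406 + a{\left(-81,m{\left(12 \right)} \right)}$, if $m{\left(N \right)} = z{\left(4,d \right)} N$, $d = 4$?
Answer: $15101095$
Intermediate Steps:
$E = -43$ ($E = 7 + \frac{5 \left(-5\right) 6}{3} = 7 + \frac{\left(-25\right) 6}{3} = 7 + \frac{1}{3} \left(-150\right) = 7 - 50 = -43$)
$m{\left(N \right)} = 4 N$
$a{\left(V,g \right)} = -43 + V^{2} g^{2}$ ($a{\left(V,g \right)} = g V V g - 43 = V g V g - 43 = g V^{2} g - 43 = V^{2} g^{2} - 43 = -43 + V^{2} g^{2}$)
$-15406 + a{\left(-81,m{\left(12 \right)} \right)} = -15406 - \left(43 - \left(-81\right)^{2} \left(4 \cdot 12\right)^{2}\right) = -15406 - \left(43 - 6561 \cdot 48^{2}\right) = -15406 + \left(-43 + 6561 \cdot 2304\right) = -15406 + \left(-43 + 15116544\right) = -15406 + 15116501 = 15101095$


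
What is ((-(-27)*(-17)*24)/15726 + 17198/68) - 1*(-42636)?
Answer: 3821940059/89114 ≈ 42888.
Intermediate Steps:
((-(-27)*(-17)*24)/15726 + 17198/68) - 1*(-42636) = ((-27*17*24)*(1/15726) + 17198*(1/68)) + 42636 = (-459*24*(1/15726) + 8599/34) + 42636 = (-11016*1/15726 + 8599/34) + 42636 = (-1836/2621 + 8599/34) + 42636 = 22475555/89114 + 42636 = 3821940059/89114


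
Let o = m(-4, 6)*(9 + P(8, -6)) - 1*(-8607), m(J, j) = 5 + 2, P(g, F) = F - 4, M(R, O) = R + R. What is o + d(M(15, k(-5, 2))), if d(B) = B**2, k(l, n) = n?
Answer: 9500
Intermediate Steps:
M(R, O) = 2*R
P(g, F) = -4 + F
m(J, j) = 7
o = 8600 (o = 7*(9 + (-4 - 6)) - 1*(-8607) = 7*(9 - 10) + 8607 = 7*(-1) + 8607 = -7 + 8607 = 8600)
o + d(M(15, k(-5, 2))) = 8600 + (2*15)**2 = 8600 + 30**2 = 8600 + 900 = 9500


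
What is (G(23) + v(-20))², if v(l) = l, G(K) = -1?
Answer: 441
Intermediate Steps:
(G(23) + v(-20))² = (-1 - 20)² = (-21)² = 441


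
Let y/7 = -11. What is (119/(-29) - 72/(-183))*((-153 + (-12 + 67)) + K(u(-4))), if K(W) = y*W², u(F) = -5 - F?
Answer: 1148525/1769 ≈ 649.25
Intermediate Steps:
y = -77 (y = 7*(-11) = -77)
K(W) = -77*W²
(119/(-29) - 72/(-183))*((-153 + (-12 + 67)) + K(u(-4))) = (119/(-29) - 72/(-183))*((-153 + (-12 + 67)) - 77*(-5 - 1*(-4))²) = (119*(-1/29) - 72*(-1/183))*((-153 + 55) - 77*(-5 + 4)²) = (-119/29 + 24/61)*(-98 - 77*(-1)²) = -6563*(-98 - 77*1)/1769 = -6563*(-98 - 77)/1769 = -6563/1769*(-175) = 1148525/1769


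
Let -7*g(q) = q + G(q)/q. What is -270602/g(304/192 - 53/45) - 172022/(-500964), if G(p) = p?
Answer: 85403993767423/63371946 ≈ 1.3477e+6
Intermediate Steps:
g(q) = -1/7 - q/7 (g(q) = -(q + q/q)/7 = -(q + 1)/7 = -(1 + q)/7 = -1/7 - q/7)
-270602/g(304/192 - 53/45) - 172022/(-500964) = -270602/(-1/7 - (304/192 - 53/45)/7) - 172022/(-500964) = -270602/(-1/7 - (304*(1/192) - 53*1/45)/7) - 172022*(-1/500964) = -270602/(-1/7 - (19/12 - 53/45)/7) + 86011/250482 = -270602/(-1/7 - 1/7*73/180) + 86011/250482 = -270602/(-1/7 - 73/1260) + 86011/250482 = -270602/(-253/1260) + 86011/250482 = -270602*(-1260/253) + 86011/250482 = 340958520/253 + 86011/250482 = 85403993767423/63371946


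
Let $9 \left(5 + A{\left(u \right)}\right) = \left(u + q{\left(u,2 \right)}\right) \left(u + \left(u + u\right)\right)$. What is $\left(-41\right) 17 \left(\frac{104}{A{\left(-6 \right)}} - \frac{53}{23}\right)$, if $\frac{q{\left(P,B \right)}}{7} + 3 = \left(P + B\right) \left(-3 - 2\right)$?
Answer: $\frac{10200595}{5313} \approx 1919.9$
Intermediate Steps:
$q{\left(P,B \right)} = -21 - 35 B - 35 P$ ($q{\left(P,B \right)} = -21 + 7 \left(P + B\right) \left(-3 - 2\right) = -21 + 7 \left(B + P\right) \left(-5\right) = -21 + 7 \left(- 5 B - 5 P\right) = -21 - \left(35 B + 35 P\right) = -21 - 35 B - 35 P$)
$A{\left(u \right)} = -5 + \frac{u \left(-91 - 34 u\right)}{3}$ ($A{\left(u \right)} = -5 + \frac{\left(u - \left(91 + 35 u\right)\right) \left(u + \left(u + u\right)\right)}{9} = -5 + \frac{\left(u - \left(91 + 35 u\right)\right) \left(u + 2 u\right)}{9} = -5 + \frac{\left(u - \left(91 + 35 u\right)\right) 3 u}{9} = -5 + \frac{\left(-91 - 34 u\right) 3 u}{9} = -5 + \frac{3 u \left(-91 - 34 u\right)}{9} = -5 + \frac{u \left(-91 - 34 u\right)}{3}$)
$\left(-41\right) 17 \left(\frac{104}{A{\left(-6 \right)}} - \frac{53}{23}\right) = \left(-41\right) 17 \left(\frac{104}{-5 - -182 - \frac{34 \left(-6\right)^{2}}{3}} - \frac{53}{23}\right) = - 697 \left(\frac{104}{-5 + 182 - 408} - \frac{53}{23}\right) = - 697 \left(\frac{104}{-231} - \frac{53}{23}\right) = - 697 \left(104 \left(- \frac{1}{231}\right) - \frac{53}{23}\right) = - 697 \left(- \frac{104}{231} - \frac{53}{23}\right) = \left(-697\right) \left(- \frac{14635}{5313}\right) = \frac{10200595}{5313}$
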